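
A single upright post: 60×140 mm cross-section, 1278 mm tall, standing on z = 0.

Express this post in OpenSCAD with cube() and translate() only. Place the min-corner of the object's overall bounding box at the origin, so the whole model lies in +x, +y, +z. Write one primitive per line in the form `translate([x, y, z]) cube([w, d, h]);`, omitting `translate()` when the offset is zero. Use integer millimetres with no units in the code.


cube([60, 140, 1278]);


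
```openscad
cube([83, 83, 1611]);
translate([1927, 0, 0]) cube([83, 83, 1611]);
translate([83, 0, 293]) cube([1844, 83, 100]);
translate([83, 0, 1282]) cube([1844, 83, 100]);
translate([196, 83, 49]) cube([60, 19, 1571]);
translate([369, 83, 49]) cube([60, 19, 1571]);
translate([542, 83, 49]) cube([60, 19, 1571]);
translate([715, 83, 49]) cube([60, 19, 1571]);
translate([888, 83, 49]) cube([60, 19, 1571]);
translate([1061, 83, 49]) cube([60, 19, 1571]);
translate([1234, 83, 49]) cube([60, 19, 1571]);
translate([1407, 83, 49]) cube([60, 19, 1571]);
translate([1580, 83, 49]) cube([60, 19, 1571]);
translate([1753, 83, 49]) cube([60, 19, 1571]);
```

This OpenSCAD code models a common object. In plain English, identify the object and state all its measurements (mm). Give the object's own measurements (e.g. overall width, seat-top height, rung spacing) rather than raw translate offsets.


A fence section. Two 83×83 mm posts, 1611 mm tall, stand on the floor with a clear span of 1844 mm between their inner faces. Two horizontal rails of 83×100 mm section span the gap between the posts with their undersides at z = 293 mm and z = 1282 mm, flush with the posts' −y face. 10 pickets, each 60 mm wide, 19 mm thick and 1571 mm tall, are fixed to the +y face of the rails with their bottoms at z = 49 mm, spaced across the span with a 113 mm gap after the −x post and between neighbouring pickets, with 114 mm left before the +x post.


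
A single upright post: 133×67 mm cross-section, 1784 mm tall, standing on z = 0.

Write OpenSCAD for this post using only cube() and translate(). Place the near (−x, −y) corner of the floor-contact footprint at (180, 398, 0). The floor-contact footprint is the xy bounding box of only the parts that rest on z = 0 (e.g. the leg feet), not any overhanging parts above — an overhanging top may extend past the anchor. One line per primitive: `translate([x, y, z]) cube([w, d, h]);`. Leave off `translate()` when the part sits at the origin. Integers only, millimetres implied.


translate([180, 398, 0]) cube([133, 67, 1784]);


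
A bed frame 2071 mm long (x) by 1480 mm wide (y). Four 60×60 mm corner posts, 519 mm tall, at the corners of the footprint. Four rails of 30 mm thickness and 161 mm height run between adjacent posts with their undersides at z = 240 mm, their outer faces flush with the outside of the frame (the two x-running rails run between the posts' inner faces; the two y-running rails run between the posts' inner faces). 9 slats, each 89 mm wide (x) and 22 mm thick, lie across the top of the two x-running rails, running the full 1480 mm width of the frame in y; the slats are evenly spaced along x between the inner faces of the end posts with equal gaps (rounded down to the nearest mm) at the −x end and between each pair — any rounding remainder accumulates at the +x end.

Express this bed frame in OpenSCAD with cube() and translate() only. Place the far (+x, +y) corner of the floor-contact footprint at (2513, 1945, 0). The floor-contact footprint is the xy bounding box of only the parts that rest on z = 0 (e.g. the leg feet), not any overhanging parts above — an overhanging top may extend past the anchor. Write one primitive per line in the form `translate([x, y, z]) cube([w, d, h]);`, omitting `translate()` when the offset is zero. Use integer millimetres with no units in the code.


// slat z = rail_z + rail_h = 240 + 161 = 401
// slat gap = ⌊(1951 − 9·89) / 10⌋ = 115
translate([442, 465, 0]) cube([60, 60, 519]);
translate([442, 1885, 0]) cube([60, 60, 519]);
translate([2453, 465, 0]) cube([60, 60, 519]);
translate([2453, 1885, 0]) cube([60, 60, 519]);
translate([502, 465, 240]) cube([1951, 30, 161]);
translate([502, 1915, 240]) cube([1951, 30, 161]);
translate([442, 525, 240]) cube([30, 1360, 161]);
translate([2483, 525, 240]) cube([30, 1360, 161]);
translate([617, 465, 401]) cube([89, 1480, 22]);
translate([821, 465, 401]) cube([89, 1480, 22]);
translate([1025, 465, 401]) cube([89, 1480, 22]);
translate([1229, 465, 401]) cube([89, 1480, 22]);
translate([1433, 465, 401]) cube([89, 1480, 22]);
translate([1637, 465, 401]) cube([89, 1480, 22]);
translate([1841, 465, 401]) cube([89, 1480, 22]);
translate([2045, 465, 401]) cube([89, 1480, 22]);
translate([2249, 465, 401]) cube([89, 1480, 22]);


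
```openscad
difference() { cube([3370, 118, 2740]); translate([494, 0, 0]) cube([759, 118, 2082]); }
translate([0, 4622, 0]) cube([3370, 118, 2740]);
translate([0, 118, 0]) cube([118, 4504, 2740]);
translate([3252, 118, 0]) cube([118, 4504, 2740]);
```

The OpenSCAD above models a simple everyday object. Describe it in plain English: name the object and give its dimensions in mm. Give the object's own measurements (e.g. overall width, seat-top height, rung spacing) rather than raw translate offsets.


A single room: four walls, each 2740 mm tall and 118 mm thick, enclosing an outside footprint 3370×4740 mm (x × y), no floor or roof. The front and back walls (−y and +y sides) run the full x-width; the side walls fit between their inner faces. A door opening 759 mm wide and 2082 mm tall is cut through the front wall from the floor up, its −x edge 494 mm from the wall's −x end.


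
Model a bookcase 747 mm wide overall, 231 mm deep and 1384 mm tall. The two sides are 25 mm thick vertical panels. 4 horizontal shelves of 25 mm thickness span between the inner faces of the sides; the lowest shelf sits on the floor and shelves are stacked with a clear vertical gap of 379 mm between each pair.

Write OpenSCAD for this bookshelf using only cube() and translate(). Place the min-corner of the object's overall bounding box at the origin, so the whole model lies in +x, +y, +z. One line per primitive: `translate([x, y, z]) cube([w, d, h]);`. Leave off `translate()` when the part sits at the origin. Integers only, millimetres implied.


cube([25, 231, 1384]);
translate([722, 0, 0]) cube([25, 231, 1384]);
translate([25, 0, 0]) cube([697, 231, 25]);
translate([25, 0, 404]) cube([697, 231, 25]);
translate([25, 0, 808]) cube([697, 231, 25]);
translate([25, 0, 1212]) cube([697, 231, 25]);


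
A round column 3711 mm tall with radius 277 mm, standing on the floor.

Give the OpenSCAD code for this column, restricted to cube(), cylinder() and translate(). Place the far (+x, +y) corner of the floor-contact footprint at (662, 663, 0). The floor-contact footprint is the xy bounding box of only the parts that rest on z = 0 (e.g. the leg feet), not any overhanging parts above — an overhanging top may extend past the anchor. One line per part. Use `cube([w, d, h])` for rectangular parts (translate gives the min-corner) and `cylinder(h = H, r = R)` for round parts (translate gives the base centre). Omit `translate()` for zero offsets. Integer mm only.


translate([385, 386, 0]) cylinder(h = 3711, r = 277);


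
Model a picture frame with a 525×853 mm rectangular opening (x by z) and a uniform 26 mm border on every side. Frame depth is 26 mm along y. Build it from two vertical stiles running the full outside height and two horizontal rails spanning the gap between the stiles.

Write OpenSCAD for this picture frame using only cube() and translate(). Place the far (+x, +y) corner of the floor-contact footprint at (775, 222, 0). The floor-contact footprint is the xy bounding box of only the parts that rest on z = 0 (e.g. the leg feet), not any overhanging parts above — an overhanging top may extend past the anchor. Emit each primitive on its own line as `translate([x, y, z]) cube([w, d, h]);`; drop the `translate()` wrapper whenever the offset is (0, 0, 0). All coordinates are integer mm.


translate([198, 196, 0]) cube([26, 26, 905]);
translate([749, 196, 0]) cube([26, 26, 905]);
translate([224, 196, 0]) cube([525, 26, 26]);
translate([224, 196, 879]) cube([525, 26, 26]);


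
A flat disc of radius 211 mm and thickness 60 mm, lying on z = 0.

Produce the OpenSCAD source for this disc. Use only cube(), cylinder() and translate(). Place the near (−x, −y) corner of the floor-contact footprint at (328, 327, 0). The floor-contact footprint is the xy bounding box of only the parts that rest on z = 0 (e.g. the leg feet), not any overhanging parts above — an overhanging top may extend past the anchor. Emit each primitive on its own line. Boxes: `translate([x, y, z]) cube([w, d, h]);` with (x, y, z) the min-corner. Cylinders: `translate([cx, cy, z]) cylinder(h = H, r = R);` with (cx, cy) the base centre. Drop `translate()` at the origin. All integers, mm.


translate([539, 538, 0]) cylinder(h = 60, r = 211);


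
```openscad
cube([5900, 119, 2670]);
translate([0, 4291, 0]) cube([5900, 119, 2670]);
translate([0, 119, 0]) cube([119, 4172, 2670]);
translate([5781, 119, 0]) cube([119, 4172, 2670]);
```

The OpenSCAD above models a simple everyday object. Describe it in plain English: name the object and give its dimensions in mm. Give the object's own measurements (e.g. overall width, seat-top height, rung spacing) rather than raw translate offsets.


The wall frame of a small rectangular building: four walls, each 2670 mm tall and 119 mm thick, enclosing a footprint 5900 mm (x) by 4410 mm (y) outside-to-outside, with no floor or roof. The front and back walls (the −y and +y sides) span the full width; the two side walls fit between them.


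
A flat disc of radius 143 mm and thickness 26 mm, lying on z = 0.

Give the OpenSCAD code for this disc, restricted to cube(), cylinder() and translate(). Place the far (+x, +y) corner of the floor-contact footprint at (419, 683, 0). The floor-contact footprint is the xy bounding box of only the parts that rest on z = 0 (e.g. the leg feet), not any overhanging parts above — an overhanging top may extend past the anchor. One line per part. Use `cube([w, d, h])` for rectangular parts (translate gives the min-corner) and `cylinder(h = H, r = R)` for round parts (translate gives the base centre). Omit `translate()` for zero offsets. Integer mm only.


translate([276, 540, 0]) cylinder(h = 26, r = 143);


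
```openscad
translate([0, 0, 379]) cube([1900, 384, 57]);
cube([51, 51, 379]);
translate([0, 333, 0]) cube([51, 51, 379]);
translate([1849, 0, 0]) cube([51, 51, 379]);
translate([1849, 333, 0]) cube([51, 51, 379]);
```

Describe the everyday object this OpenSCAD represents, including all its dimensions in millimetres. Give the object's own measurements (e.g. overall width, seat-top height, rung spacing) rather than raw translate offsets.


A long wooden bench with a 1900 mm (x) × 384 mm (y) seat, 57 mm thick, its top surface 436 mm above the floor. Four 51 mm square legs at the seat corners, flush with the edges, run from z = 0 to the seat underside.


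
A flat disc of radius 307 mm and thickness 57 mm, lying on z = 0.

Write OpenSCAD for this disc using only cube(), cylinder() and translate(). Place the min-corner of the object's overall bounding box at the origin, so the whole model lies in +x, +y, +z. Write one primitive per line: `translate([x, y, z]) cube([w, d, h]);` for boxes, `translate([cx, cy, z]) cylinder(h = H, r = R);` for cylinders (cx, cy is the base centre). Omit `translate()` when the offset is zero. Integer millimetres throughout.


translate([307, 307, 0]) cylinder(h = 57, r = 307);


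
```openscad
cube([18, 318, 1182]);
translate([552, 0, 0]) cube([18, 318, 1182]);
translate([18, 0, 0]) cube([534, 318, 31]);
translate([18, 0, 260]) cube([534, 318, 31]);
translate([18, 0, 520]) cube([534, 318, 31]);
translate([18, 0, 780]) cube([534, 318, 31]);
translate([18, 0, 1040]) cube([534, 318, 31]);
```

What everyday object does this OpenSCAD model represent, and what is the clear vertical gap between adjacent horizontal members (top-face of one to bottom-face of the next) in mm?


A bookshelf. The clear shelf gap is 229 mm.

Two tall side panels with 5 horizontal boards between them — a bookshelf. The first two shelf undersides are at z = 0 and z = 260; with shelf thickness 31, the clear gap is 260 − 0 − 31 = 229 mm.


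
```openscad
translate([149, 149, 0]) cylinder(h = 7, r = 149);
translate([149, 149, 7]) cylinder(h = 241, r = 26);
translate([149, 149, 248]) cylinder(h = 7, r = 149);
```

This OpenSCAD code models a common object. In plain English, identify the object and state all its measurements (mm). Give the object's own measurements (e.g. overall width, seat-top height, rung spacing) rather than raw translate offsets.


A spool: two coaxial disc flanges of radius 149 mm and thickness 7 mm, joined by a core cylinder of radius 26 mm and height 241 mm. The lower flange rests on z = 0 and the three cylinders share a vertical axis.


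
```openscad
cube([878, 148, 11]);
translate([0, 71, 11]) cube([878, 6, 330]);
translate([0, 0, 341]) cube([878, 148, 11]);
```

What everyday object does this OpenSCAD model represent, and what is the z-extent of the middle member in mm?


An I-beam. The web height is 330 mm.

Two wide flanges with a thin centred web — an I-beam. Overall 352 mm minus two 11 mm flanges gives a web of 352 − 2·11 = 330 mm.


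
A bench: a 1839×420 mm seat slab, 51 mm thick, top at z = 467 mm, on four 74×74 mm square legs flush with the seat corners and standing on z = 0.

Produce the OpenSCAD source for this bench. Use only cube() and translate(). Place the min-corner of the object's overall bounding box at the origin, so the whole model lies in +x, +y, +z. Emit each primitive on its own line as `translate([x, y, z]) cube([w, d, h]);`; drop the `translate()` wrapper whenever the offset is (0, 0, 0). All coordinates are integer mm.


translate([0, 0, 416]) cube([1839, 420, 51]);
cube([74, 74, 416]);
translate([0, 346, 0]) cube([74, 74, 416]);
translate([1765, 0, 0]) cube([74, 74, 416]);
translate([1765, 346, 0]) cube([74, 74, 416]);


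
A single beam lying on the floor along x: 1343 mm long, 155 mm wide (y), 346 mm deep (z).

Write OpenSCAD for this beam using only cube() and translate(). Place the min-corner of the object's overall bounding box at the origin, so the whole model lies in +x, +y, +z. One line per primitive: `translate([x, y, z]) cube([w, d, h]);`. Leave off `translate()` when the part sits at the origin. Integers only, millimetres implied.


cube([1343, 155, 346]);


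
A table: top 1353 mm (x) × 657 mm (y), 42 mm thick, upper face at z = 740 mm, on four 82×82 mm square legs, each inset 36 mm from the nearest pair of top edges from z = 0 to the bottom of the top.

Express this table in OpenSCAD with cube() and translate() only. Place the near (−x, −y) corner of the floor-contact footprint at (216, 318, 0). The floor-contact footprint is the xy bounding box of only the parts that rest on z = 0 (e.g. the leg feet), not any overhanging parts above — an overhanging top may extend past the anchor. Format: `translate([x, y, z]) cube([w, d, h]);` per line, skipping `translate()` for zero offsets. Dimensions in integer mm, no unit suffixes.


translate([180, 282, 698]) cube([1353, 657, 42]);
translate([216, 318, 0]) cube([82, 82, 698]);
translate([1415, 318, 0]) cube([82, 82, 698]);
translate([216, 821, 0]) cube([82, 82, 698]);
translate([1415, 821, 0]) cube([82, 82, 698]);


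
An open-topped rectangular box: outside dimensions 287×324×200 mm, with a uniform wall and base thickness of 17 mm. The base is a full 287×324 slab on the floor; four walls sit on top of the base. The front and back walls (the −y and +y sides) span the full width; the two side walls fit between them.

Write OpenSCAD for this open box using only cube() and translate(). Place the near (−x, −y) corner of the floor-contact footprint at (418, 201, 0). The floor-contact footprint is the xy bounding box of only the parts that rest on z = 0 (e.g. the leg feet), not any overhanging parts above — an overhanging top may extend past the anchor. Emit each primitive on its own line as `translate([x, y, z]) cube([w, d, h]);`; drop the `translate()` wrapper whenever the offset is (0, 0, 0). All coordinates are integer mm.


translate([418, 201, 0]) cube([287, 324, 17]);
translate([418, 201, 17]) cube([287, 17, 183]);
translate([418, 508, 17]) cube([287, 17, 183]);
translate([418, 218, 17]) cube([17, 290, 183]);
translate([688, 218, 17]) cube([17, 290, 183]);


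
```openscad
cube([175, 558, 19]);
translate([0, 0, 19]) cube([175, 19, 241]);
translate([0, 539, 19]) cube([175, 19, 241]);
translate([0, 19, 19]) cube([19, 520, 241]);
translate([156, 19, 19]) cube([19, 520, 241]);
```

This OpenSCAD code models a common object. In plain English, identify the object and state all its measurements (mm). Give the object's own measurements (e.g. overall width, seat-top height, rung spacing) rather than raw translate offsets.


An open-topped rectangular box: outside dimensions 175×558×260 mm, with a uniform wall and base thickness of 19 mm. The base is a full 175×558 slab on the floor; four walls sit on top of the base. The front and back walls (the −y and +y sides) span the full width; the two side walls fit between them.


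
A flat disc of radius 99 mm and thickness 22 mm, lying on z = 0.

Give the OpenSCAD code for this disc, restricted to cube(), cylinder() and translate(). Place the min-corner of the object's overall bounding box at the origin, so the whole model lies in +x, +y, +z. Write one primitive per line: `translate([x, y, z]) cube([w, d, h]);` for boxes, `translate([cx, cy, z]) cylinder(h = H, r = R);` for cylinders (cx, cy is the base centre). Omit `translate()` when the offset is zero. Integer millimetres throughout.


translate([99, 99, 0]) cylinder(h = 22, r = 99);


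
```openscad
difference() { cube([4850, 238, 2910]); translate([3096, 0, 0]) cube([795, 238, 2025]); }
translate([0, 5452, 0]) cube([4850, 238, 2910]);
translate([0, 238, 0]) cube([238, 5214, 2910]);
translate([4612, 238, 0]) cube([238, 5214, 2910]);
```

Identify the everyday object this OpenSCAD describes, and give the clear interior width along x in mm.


A single room. The interior width is 4374 mm.

Four walls enclosing a rectangle with a door in the front wall — a room. Outside width 4850 minus two 238 mm walls gives 4374 mm.


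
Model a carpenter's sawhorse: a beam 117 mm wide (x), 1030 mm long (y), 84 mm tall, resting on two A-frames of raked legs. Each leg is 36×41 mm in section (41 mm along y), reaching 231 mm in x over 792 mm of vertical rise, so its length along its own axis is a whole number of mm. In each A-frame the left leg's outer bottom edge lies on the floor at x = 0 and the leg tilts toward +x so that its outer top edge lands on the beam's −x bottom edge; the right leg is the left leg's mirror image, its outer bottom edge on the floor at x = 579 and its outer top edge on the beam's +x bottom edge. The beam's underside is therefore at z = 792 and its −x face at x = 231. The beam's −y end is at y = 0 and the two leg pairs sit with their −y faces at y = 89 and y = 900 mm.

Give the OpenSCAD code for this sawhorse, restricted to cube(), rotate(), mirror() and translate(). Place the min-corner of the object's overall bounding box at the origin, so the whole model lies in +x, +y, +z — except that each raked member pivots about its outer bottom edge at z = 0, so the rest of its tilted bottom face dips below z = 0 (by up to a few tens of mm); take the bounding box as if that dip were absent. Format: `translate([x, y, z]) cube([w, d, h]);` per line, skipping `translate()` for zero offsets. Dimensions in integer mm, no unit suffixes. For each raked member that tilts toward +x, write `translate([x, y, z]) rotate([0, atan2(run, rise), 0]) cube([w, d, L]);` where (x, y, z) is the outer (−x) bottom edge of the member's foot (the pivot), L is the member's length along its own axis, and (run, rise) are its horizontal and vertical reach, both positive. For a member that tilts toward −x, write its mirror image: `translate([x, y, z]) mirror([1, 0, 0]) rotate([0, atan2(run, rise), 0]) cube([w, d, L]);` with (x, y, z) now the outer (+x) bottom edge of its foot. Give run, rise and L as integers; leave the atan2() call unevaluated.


translate([231, 0, 792]) cube([117, 1030, 84]);
translate([0, 89, 0]) rotate([0, atan2(231, 792), 0]) cube([36, 41, 825]);
translate([579, 89, 0]) mirror([1, 0, 0]) rotate([0, atan2(231, 792), 0]) cube([36, 41, 825]);
translate([0, 900, 0]) rotate([0, atan2(231, 792), 0]) cube([36, 41, 825]);
translate([579, 900, 0]) mirror([1, 0, 0]) rotate([0, atan2(231, 792), 0]) cube([36, 41, 825]);


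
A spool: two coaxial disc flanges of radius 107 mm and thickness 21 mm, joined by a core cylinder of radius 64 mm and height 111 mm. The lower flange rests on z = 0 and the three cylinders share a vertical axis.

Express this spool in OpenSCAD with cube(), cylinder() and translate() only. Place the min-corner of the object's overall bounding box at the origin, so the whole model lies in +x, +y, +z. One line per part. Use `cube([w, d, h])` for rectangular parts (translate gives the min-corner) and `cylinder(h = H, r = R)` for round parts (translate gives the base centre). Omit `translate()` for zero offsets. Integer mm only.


translate([107, 107, 0]) cylinder(h = 21, r = 107);
translate([107, 107, 21]) cylinder(h = 111, r = 64);
translate([107, 107, 132]) cylinder(h = 21, r = 107);


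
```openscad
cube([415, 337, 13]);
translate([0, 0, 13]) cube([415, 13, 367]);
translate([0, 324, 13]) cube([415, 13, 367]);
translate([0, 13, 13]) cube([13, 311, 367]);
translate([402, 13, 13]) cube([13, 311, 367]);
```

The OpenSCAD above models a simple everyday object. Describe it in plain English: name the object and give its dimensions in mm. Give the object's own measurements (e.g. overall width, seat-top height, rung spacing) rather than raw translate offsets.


An open-topped rectangular box: outside dimensions 415×337×380 mm, with a uniform wall and base thickness of 13 mm. The base is a full 415×337 slab on the floor; four walls sit on top of the base. The front and back walls (the −y and +y sides) span the full width; the two side walls fit between them.


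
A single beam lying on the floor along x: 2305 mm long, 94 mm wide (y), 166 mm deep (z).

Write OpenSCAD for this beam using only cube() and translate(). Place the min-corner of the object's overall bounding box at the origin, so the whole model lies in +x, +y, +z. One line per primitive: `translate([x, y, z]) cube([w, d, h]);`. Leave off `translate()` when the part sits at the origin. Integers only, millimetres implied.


cube([2305, 94, 166]);


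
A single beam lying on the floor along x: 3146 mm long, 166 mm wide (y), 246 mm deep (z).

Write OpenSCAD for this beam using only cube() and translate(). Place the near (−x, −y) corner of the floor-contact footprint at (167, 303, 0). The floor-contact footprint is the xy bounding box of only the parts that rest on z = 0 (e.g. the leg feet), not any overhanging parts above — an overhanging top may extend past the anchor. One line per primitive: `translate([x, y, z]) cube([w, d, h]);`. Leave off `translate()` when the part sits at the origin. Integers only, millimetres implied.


translate([167, 303, 0]) cube([3146, 166, 246]);


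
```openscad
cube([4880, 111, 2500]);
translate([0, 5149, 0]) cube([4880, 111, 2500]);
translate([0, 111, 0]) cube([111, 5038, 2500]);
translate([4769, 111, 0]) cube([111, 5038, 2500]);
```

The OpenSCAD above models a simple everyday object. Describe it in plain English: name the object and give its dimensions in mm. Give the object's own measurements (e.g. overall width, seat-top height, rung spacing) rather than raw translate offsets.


The wall frame of a small rectangular building: four walls, each 2500 mm tall and 111 mm thick, enclosing a footprint 4880 mm (x) by 5260 mm (y) outside-to-outside, with no floor or roof. The front and back walls (the −y and +y sides) span the full width; the two side walls fit between them.


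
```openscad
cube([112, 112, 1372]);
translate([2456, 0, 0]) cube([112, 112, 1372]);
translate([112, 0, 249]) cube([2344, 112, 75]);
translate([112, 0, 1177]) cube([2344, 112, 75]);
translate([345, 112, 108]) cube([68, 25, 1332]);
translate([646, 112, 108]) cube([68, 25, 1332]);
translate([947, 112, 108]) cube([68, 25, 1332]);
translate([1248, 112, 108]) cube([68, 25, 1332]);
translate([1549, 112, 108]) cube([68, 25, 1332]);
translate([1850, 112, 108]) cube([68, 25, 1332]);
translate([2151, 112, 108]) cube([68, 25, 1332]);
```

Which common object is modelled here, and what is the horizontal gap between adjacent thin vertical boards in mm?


A fence section. The picket gap is 233 mm.

Two posts, two rails, 7 pickets — a fence section. Span 2344 mm holds 7 pickets of 68 mm with 8 equal gaps: ⌊(2344 − 7·68) / 8⌋ = 233 mm.


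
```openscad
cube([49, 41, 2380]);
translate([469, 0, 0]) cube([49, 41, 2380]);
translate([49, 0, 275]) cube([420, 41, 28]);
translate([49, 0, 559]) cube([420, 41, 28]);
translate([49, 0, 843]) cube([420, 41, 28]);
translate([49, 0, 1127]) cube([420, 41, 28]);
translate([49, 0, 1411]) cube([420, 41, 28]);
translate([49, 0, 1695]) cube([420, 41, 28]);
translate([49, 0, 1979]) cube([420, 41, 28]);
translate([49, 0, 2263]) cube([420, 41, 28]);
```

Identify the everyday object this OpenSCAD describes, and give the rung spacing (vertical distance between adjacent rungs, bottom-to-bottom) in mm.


A ladder. The rung spacing is 284 mm.

Two tall 49×41 posts with 8 short bars between them — a ladder. Adjacent rungs sit at z = 275 and z = 559, so the spacing is 559 − 275 = 284 mm.


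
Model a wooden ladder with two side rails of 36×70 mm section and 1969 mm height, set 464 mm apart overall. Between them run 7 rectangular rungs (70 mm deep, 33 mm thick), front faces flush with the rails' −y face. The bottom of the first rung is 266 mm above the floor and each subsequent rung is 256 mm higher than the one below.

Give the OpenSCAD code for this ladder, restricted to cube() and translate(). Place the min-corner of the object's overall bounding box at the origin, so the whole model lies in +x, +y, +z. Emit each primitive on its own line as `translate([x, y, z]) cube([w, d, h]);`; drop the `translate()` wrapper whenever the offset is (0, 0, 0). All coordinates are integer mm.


// rung span = 464 - 2*36 = 392
// rung[k] z = 266 + k*256
cube([36, 70, 1969]);
translate([428, 0, 0]) cube([36, 70, 1969]);
translate([36, 0, 266]) cube([392, 70, 33]);
translate([36, 0, 522]) cube([392, 70, 33]);
translate([36, 0, 778]) cube([392, 70, 33]);
translate([36, 0, 1034]) cube([392, 70, 33]);
translate([36, 0, 1290]) cube([392, 70, 33]);
translate([36, 0, 1546]) cube([392, 70, 33]);
translate([36, 0, 1802]) cube([392, 70, 33]);


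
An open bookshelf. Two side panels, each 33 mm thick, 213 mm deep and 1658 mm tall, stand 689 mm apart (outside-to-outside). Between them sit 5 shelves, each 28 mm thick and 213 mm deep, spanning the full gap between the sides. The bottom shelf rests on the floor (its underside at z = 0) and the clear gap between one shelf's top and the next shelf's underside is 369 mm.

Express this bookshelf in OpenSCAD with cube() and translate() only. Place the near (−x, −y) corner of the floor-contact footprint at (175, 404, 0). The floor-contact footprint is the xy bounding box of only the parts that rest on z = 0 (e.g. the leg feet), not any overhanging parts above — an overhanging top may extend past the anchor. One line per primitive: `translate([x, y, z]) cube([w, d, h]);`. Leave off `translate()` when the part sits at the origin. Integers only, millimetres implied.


translate([175, 404, 0]) cube([33, 213, 1658]);
translate([831, 404, 0]) cube([33, 213, 1658]);
translate([208, 404, 0]) cube([623, 213, 28]);
translate([208, 404, 397]) cube([623, 213, 28]);
translate([208, 404, 794]) cube([623, 213, 28]);
translate([208, 404, 1191]) cube([623, 213, 28]);
translate([208, 404, 1588]) cube([623, 213, 28]);


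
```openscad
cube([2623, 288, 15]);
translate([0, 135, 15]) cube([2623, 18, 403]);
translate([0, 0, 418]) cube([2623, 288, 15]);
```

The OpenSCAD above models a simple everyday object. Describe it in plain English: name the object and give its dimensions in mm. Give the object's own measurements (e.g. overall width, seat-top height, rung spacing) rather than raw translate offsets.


An I-beam lying along x, 2623 mm long. Overall section height 433 mm. Two flanges 288 mm wide (y) and 15 mm thick, one on the floor and one at the top; a web 18 mm thick runs between them, centred on the flange width.


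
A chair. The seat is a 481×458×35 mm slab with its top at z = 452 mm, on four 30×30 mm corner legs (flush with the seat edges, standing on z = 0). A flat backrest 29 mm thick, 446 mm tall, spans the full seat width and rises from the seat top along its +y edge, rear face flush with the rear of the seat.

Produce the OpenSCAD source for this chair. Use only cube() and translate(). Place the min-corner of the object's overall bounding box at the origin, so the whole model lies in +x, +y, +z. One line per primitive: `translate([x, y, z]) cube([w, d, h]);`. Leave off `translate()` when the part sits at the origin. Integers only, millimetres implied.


// leg_h = 452 - 35 = 417
translate([0, 0, 417]) cube([481, 458, 35]);
cube([30, 30, 417]);
translate([451, 0, 0]) cube([30, 30, 417]);
translate([0, 428, 0]) cube([30, 30, 417]);
translate([451, 428, 0]) cube([30, 30, 417]);
translate([0, 429, 452]) cube([481, 29, 446]);


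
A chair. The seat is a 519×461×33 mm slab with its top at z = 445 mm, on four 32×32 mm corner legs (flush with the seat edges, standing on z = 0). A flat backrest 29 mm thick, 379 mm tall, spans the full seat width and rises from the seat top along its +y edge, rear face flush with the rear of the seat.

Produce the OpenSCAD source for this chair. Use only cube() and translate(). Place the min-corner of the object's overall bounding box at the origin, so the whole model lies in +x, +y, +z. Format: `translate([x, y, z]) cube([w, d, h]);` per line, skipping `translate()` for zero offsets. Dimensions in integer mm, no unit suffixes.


// leg_h = 445 - 33 = 412
translate([0, 0, 412]) cube([519, 461, 33]);
cube([32, 32, 412]);
translate([487, 0, 0]) cube([32, 32, 412]);
translate([0, 429, 0]) cube([32, 32, 412]);
translate([487, 429, 0]) cube([32, 32, 412]);
translate([0, 432, 445]) cube([519, 29, 379]);


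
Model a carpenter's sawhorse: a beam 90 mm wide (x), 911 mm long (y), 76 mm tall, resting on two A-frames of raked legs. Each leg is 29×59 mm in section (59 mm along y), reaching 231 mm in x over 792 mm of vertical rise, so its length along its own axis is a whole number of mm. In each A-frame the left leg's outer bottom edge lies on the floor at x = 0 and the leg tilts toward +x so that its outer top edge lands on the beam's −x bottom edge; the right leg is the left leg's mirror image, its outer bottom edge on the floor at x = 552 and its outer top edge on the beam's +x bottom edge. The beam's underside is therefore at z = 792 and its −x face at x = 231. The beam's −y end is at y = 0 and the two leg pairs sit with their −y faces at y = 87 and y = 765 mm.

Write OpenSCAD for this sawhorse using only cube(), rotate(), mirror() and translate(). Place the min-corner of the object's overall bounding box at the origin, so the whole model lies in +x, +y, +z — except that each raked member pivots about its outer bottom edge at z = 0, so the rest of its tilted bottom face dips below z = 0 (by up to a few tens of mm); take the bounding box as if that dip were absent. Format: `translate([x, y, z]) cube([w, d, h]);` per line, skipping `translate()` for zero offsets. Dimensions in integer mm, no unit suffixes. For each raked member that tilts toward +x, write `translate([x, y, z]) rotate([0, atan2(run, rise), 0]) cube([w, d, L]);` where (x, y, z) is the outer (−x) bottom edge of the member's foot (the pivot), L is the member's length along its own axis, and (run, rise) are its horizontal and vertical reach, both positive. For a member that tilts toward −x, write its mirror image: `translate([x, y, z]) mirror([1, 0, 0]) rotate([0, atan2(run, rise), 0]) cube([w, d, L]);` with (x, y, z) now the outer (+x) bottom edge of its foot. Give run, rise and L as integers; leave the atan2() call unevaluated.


// leg length = √(231² + 792²) = 825
// right-leg outer foot x = 2·231 + 90 = 552
// beam min-corner = (231, 0, 792)
translate([231, 0, 792]) cube([90, 911, 76]);
translate([0, 87, 0]) rotate([0, atan2(231, 792), 0]) cube([29, 59, 825]);
translate([552, 87, 0]) mirror([1, 0, 0]) rotate([0, atan2(231, 792), 0]) cube([29, 59, 825]);
translate([0, 765, 0]) rotate([0, atan2(231, 792), 0]) cube([29, 59, 825]);
translate([552, 765, 0]) mirror([1, 0, 0]) rotate([0, atan2(231, 792), 0]) cube([29, 59, 825]);


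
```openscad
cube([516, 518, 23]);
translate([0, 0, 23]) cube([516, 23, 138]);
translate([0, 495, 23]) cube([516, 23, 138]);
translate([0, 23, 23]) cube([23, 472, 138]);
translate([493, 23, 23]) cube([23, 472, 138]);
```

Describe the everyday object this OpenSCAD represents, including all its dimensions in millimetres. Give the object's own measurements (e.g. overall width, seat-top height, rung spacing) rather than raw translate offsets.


An open-topped rectangular box: outside dimensions 516×518×161 mm, with a uniform wall and base thickness of 23 mm. The base is a full 516×518 slab on the floor; four walls sit on top of the base. The front and back walls (the −y and +y sides) span the full width; the two side walls fit between them.


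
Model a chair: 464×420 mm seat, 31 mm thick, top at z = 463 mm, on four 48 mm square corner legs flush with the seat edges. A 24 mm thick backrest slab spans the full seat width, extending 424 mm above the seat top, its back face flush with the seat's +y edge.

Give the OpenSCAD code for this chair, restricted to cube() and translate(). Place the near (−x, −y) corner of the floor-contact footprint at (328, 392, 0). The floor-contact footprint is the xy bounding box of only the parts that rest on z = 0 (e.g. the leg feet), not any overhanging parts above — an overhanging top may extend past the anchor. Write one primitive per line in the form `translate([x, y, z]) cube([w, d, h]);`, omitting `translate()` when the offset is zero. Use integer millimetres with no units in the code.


translate([328, 392, 432]) cube([464, 420, 31]);
translate([328, 392, 0]) cube([48, 48, 432]);
translate([744, 392, 0]) cube([48, 48, 432]);
translate([328, 764, 0]) cube([48, 48, 432]);
translate([744, 764, 0]) cube([48, 48, 432]);
translate([328, 788, 463]) cube([464, 24, 424]);


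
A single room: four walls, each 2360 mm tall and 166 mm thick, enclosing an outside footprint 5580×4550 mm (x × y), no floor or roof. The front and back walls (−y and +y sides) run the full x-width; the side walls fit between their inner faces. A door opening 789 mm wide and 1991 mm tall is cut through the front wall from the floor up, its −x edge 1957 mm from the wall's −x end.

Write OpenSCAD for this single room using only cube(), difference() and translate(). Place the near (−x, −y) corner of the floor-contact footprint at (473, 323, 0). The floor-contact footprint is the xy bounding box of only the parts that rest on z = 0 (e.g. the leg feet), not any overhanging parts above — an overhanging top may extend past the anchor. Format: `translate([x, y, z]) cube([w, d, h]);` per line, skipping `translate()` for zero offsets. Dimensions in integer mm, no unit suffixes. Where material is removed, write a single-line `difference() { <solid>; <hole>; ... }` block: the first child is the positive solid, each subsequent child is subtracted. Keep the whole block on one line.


difference() { translate([473, 323, 0]) cube([5580, 166, 2360]); translate([2430, 323, 0]) cube([789, 166, 1991]); }
translate([473, 4707, 0]) cube([5580, 166, 2360]);
translate([473, 489, 0]) cube([166, 4218, 2360]);
translate([5887, 489, 0]) cube([166, 4218, 2360]);


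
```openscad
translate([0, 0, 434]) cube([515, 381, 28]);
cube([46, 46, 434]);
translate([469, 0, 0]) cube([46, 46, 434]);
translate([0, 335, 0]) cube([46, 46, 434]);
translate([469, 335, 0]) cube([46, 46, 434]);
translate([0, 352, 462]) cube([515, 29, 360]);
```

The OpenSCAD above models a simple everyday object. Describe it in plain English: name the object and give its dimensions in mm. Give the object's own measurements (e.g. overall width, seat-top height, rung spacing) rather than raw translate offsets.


A chair. The seat is a 515×381×28 mm slab with its top at z = 462 mm, on four 46×46 mm corner legs (flush with the seat edges, standing on z = 0). A flat backrest 29 mm thick, 360 mm tall, spans the full seat width and rises from the seat top along its +y edge, rear face flush with the rear of the seat.


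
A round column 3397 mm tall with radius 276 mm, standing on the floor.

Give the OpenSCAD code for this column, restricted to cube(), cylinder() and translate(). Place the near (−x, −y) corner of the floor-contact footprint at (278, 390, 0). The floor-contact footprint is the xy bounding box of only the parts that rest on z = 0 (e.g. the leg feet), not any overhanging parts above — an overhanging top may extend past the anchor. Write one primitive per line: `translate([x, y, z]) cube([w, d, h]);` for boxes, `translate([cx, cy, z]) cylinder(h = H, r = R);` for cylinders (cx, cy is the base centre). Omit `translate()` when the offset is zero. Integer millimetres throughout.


translate([554, 666, 0]) cylinder(h = 3397, r = 276);


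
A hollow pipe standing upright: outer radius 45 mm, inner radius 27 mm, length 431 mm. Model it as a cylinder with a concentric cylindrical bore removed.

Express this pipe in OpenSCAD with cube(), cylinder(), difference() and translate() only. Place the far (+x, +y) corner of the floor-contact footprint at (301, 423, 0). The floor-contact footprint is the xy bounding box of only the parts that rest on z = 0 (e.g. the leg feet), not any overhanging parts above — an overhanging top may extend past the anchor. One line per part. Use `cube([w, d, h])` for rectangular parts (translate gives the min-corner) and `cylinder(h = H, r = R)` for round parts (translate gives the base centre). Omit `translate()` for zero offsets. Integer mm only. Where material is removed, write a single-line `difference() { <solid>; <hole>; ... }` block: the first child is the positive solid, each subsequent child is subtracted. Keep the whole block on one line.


difference() { translate([256, 378, 0]) cylinder(h = 431, r = 45); translate([256, 378, 0]) cylinder(h = 431, r = 27); }


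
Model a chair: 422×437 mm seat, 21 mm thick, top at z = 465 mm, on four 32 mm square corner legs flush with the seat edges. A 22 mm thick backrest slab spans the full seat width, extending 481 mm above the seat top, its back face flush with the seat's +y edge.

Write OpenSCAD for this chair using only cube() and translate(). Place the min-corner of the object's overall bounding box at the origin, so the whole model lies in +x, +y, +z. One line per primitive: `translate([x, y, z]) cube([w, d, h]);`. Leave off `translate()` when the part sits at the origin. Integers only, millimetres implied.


translate([0, 0, 444]) cube([422, 437, 21]);
cube([32, 32, 444]);
translate([390, 0, 0]) cube([32, 32, 444]);
translate([0, 405, 0]) cube([32, 32, 444]);
translate([390, 405, 0]) cube([32, 32, 444]);
translate([0, 415, 465]) cube([422, 22, 481]);


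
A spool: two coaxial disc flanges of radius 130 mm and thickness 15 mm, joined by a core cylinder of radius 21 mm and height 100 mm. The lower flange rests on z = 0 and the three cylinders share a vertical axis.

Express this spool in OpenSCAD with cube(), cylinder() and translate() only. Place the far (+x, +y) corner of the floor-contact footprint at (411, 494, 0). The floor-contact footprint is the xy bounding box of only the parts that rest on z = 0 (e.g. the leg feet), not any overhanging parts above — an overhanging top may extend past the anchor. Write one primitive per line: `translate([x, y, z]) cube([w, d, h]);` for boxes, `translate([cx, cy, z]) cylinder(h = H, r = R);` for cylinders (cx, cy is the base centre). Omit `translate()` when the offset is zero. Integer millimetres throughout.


translate([281, 364, 0]) cylinder(h = 15, r = 130);
translate([281, 364, 15]) cylinder(h = 100, r = 21);
translate([281, 364, 115]) cylinder(h = 15, r = 130);
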